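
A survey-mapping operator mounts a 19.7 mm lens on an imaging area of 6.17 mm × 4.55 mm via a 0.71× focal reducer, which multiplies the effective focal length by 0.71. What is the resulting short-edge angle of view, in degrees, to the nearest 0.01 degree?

18.48°

Effective focal length f = 19.7 × 0.71 = 13.987 mm.
α = 2·arctan(4.55 / (2 × 13.987)) = 2·arctan(0.16265) ≈ 18.4766°.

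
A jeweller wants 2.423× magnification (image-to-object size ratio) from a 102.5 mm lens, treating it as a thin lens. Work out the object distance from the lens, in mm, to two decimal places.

144.80 mm

With m = dᵢ/dₒ and 1/f = 1/dₒ + 1/dᵢ, substituting dᵢ = m·dₒ gives 1/f = (1 + 1/m)/dₒ, hence dₒ = f·(1 + 1/m).
dₒ = 102.5 × (1 + 1/2.423) = 102.5 × 1.41271 ≈ 144.803 mm.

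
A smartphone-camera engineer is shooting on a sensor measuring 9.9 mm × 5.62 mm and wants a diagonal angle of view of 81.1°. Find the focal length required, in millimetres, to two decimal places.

Sensor diagonal = √(9.9² + 5.62²) = √129.5944 ≈ 11.3840 mm.
From α = 2·arctan(d/2f) we get f = d / (2·tan(α/2)).
With d = 11.3840 mm and α/2 = 40.55°, tan(α/2) ≈ 0.85559, so f ≈ 11.3840 / 1.71118 ≈ 6.6527 mm.

6.65 mm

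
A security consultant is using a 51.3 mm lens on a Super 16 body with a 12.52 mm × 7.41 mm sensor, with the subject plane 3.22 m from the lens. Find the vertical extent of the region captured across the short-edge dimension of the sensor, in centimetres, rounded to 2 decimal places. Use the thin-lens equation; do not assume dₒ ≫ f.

dₒ: 3.22 m = 3220 mm.
Similar triangles through the lens centre give W/dₒ = h/dᵢ; with 1/f = 1/dₒ + 1/dᵢ this gives W = h·(dₒ − f)/f.
W = 7.41 mm × (3220 − 51.3) / 51.3 = 7.41 × 61.7680 ≈ 457.701 mm = 45.7701 cm.

45.77 cm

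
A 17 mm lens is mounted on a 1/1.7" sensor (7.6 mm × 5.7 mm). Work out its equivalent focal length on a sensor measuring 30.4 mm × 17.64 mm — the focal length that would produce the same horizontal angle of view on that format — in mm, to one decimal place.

Equal angle of view means equal width/f ratio, so f₂ = f₁ · (width₂/width₁) = 17 × 30.4/7.6.
f₂ = 17 × 4.00000 ≈ 68.000 mm.

68.0 mm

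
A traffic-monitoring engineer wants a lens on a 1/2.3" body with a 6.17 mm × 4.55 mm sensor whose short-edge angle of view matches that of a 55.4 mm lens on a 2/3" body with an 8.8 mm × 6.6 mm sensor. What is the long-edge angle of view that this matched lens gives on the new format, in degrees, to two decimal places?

Equal short-edge AOV ⇒ f₂ = f₁ · 4.55/6.6 = 55.4 × 0.68939 ≈ 38.1924 mm.
Long-edge AOV on the new format = 2·arctan(6.17 / (2 × 38.1924)) = 2·arctan(0.08078) ≈ 9.2361°.

9.24°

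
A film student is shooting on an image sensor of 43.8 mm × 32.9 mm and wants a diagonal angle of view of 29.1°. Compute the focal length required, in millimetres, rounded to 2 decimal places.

Sensor diagonal = √(43.8² + 32.9²) = √3000.8500 ≈ 54.7800 mm.
From α = 2·arctan(d/2f) we get f = d / (2·tan(α/2)).
With d = 54.7800 mm and α/2 = 14.55°, tan(α/2) ≈ 0.25955, so f ≈ 54.7800 / 0.51910 ≈ 105.5293 mm.

105.53 mm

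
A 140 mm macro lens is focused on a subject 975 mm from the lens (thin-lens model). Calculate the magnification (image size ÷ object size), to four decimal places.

Thin lens: 1/f = 1/dₒ + 1/dᵢ → 1/dᵢ = 1/140 − 1/975 = 0.0061172 mm⁻¹, so dᵢ ≈ 163.4731 mm.
Magnification m = dᵢ/dₒ = 163.4731/975 ≈ 0.16766.

0.1677×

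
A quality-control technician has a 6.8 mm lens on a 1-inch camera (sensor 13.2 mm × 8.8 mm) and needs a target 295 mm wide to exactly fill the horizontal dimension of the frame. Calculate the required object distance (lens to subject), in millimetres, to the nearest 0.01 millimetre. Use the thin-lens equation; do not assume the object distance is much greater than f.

Magnification m = w/W = dᵢ/dₒ; combined with 1/f = 1/dₒ + 1/dᵢ this gives dₒ = f·(1 + W/w).
dₒ = 6.8 mm × (1 + 295/13.2) = 6.8 × 23.3485 ≈ 158.770 mm.

158.77 mm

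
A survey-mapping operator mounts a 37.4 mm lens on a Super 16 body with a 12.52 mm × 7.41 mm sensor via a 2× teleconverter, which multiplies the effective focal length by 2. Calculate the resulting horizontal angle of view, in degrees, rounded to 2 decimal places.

9.57°

Effective focal length f = 37.4 × 2 = 74.8 mm.
α = 2·arctan(12.52 / (2 × 74.8)) = 2·arctan(0.08369) ≈ 9.5679°.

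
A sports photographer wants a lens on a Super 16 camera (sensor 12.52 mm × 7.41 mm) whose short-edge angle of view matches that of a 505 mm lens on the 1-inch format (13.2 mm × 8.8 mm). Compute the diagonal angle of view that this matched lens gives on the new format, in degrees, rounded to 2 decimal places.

1.96°

Equal short-edge AOV ⇒ f₂ = f₁ · 7.41/8.8 = 505 × 0.84205 ≈ 425.2330 mm.
Sensor diagonal = √(12.52² + 7.41²) = √211.6585 ≈ 14.5485 mm.
Diagonal AOV on the new format = 2·arctan(14.5485 / (2 × 425.2330)) = 2·arctan(0.01711) ≈ 1.9601°.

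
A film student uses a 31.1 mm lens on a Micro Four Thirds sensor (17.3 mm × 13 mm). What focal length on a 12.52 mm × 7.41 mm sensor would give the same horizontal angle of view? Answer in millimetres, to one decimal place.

22.5 mm

Equal angle of view means equal width/f ratio, so f₂ = f₁ · (width₂/width₁) = 31.1 × 12.52/17.3.
f₂ = 31.1 × 0.72370 ≈ 22.507 mm.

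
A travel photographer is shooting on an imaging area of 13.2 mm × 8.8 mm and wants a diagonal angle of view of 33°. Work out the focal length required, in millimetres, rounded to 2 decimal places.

Sensor diagonal = √(13.2² + 8.8²) = √251.6800 ≈ 15.8644 mm.
From α = 2·arctan(d/2f) we get f = d / (2·tan(α/2)).
With d = 15.8644 mm and α/2 = 16.5°, tan(α/2) ≈ 0.29621, so f ≈ 15.8644 / 0.59243 ≈ 26.7787 mm.

26.78 mm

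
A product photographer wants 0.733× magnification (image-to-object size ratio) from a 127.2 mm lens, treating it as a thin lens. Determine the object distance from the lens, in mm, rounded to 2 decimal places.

300.73 mm

With m = dᵢ/dₒ and 1/f = 1/dₒ + 1/dᵢ, substituting dᵢ = m·dₒ gives 1/f = (1 + 1/m)/dₒ, hence dₒ = f·(1 + 1/m).
dₒ = 127.2 × (1 + 1/0.733) = 127.2 × 2.36426 ≈ 300.733 mm.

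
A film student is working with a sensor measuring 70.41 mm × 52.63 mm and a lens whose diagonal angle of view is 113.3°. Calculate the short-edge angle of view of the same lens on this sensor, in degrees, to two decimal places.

Sensor diagonal = √(70.41² + 52.63²) = √7727.4850 ≈ 87.9061 mm.
From the diagonal AOV: f = 87.9061 / (2·tan(56.65°)) = 87.9061 / 3.03893 ≈ 28.9267 mm.
Short-edge AOV = 2·arctan(52.63 / (2 × 28.9267)) = 2·arctan(0.90971) ≈ 84.5864°.

84.59°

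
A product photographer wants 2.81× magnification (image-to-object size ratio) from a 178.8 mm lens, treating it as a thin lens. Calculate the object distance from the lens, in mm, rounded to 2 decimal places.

242.43 mm

With m = dᵢ/dₒ and 1/f = 1/dₒ + 1/dᵢ, substituting dᵢ = m·dₒ gives 1/f = (1 + 1/m)/dₒ, hence dₒ = f·(1 + 1/m).
dₒ = 178.8 × (1 + 1/2.81) = 178.8 × 1.35587 ≈ 242.430 mm.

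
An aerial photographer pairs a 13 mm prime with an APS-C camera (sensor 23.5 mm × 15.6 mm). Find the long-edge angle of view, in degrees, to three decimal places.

Angle of view α = 2·arctan(w/2f) with w = 23.5 mm and f = 13 mm.
w/2f = 0.90385; arctan(0.90385) ≈ 42.1087°, so α ≈ 84.2175°.

84.217°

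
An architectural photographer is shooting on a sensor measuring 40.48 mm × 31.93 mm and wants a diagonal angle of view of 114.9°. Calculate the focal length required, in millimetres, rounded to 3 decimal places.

16.454 mm

Sensor diagonal = √(40.48² + 31.93²) = √2658.1553 ≈ 51.5573 mm.
From α = 2·arctan(d/2f) we get f = d / (2·tan(α/2)).
With d = 51.5573 mm and α/2 = 57.45°, tan(α/2) ≈ 1.56667, so f ≈ 51.5573 / 3.13333 ≈ 16.4545 mm.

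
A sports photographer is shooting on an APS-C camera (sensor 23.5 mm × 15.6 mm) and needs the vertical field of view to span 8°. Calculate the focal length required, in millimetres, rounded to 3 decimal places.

From α = 2·arctan(h/2f) we get f = h / (2·tan(α/2)).
With h = 15.6 mm and α/2 = 4°, tan(α/2) ≈ 0.06993, so f ≈ 15.6 / 0.13985 ≈ 111.5452 mm.

111.545 mm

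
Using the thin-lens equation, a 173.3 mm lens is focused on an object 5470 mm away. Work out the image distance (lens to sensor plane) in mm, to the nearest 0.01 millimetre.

1/dᵢ = 1/f − 1/dₒ = 1/173.3 − 1/5470 = 0.0055875 mm⁻¹.
dᵢ = 1/0.0055875 ≈ 178.9701 mm.

178.97 mm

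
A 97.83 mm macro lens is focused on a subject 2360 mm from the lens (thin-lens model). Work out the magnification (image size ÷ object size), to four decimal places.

Thin lens: 1/f = 1/dₒ + 1/dᵢ → 1/dᵢ = 1/97.83 − 1/2360 = 0.0097981 mm⁻¹, so dᵢ ≈ 102.0608 mm.
Magnification m = dᵢ/dₒ = 102.0608/2360 ≈ 0.04325.

0.0432×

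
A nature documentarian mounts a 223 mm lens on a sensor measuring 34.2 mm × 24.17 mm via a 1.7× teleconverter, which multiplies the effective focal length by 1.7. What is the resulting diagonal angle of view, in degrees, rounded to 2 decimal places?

6.32°

Effective focal length f = 223 × 1.7 = 379.1 mm.
Sensor diagonal = √(34.2² + 24.17²) = √1753.8289 ≈ 41.8787 mm.
α = 2·arctan(41.879 / (2 × 379.1)) = 2·arctan(0.05523) ≈ 6.3230°.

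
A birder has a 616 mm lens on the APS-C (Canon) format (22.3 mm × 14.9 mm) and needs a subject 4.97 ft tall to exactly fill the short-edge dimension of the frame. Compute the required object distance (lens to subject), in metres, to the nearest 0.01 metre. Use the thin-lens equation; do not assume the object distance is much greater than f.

63.24 m

W: 4.97 ft × 304.8 mm/ft = 1514.86 mm.
Magnification m = h/W = dᵢ/dₒ; combined with 1/f = 1/dₒ + 1/dᵢ this gives dₒ = f·(1 + W/h).
dₒ = 616 mm × (1 + 1514.86/14.9) = 616 × 102.6682 ≈ 63243.602 mm = 63.2436 m.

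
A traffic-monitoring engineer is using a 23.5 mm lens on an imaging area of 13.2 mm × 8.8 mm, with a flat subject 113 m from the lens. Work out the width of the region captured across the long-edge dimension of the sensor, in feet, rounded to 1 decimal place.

208.2 ft

dₒ: 113 m = 113000 mm.
Similar triangles through the lens centre give W/dₒ = w/dᵢ; with 1/f = 1/dₒ + 1/dᵢ this gives W = w·(dₒ − f)/f.
W = 13.2 mm × (113000 − 23.5) / 23.5 = 13.2 × 4807.5106 ≈ 63459.140 mm = 63459.140/304.8 ft = 208.199 ft.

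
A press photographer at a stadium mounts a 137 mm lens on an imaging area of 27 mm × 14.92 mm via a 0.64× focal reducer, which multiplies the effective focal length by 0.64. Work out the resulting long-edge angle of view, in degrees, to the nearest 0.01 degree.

17.51°

Effective focal length f = 137 × 0.64 = 87.68 mm.
α = 2·arctan(27 / (2 × 87.68)) = 2·arctan(0.15397) ≈ 17.5061°.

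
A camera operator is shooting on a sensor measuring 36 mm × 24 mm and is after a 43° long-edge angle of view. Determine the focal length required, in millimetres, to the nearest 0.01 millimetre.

From α = 2·arctan(w/2f) we get f = w / (2·tan(α/2)).
With w = 36 mm and α/2 = 21.5°, tan(α/2) ≈ 0.39391, so f ≈ 36 / 0.78782 ≈ 45.6957 mm.

45.70 mm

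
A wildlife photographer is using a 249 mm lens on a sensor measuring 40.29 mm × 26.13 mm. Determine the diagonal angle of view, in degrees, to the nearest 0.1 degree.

11.0°

Sensor diagonal = √(40.29² + 26.13²) = √2306.0610 ≈ 48.0215 mm.
Angle of view α = 2·arctan(d/2f) with d = 48.0215 mm and f = 249 mm.
d/2f = 0.09643; arctan(0.09643) ≈ 5.5079°, so α ≈ 11.0158°.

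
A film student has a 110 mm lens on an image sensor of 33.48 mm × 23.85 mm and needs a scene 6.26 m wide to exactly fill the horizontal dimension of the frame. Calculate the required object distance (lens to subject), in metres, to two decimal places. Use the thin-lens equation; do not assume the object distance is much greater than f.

W: 6.26 m = 6260 mm.
Magnification m = w/W = dᵢ/dₒ; combined with 1/f = 1/dₒ + 1/dᵢ this gives dₒ = f·(1 + W/w).
dₒ = 110 mm × (1 + 6260/33.48) = 110 × 187.9773 ≈ 20677.503 mm = 20.6775 m.

20.68 m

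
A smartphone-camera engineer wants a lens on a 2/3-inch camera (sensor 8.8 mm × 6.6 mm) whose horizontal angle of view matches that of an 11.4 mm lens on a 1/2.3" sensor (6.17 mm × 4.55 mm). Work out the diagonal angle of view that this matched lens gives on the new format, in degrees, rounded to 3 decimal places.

37.378°

Equal horizontal AOV ⇒ f₂ = f₁ · 8.8/6.17 = 11.4 × 1.42626 ≈ 16.2593 mm.
Sensor diagonal = √(8.8² + 6.6²) = √121.0000 ≈ 11.0000 mm.
Diagonal AOV on the new format = 2·arctan(11.0000 / (2 × 16.2593)) = 2·arctan(0.33827) ≈ 37.3780°.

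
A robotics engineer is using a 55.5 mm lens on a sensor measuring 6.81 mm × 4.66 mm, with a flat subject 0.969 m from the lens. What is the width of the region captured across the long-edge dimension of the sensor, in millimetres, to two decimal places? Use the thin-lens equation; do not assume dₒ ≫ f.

112.09 mm

dₒ: 0.969 m = 969 mm.
Similar triangles through the lens centre give W/dₒ = w/dᵢ; with 1/f = 1/dₒ + 1/dᵢ this gives W = w·(dₒ − f)/f.
W = 6.81 mm × (969 − 55.5) / 55.5 = 6.81 × 16.4595 ≈ 112.089 mm.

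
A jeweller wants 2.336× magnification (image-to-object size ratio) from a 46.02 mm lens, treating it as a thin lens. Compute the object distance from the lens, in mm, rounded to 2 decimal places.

65.72 mm

With m = dᵢ/dₒ and 1/f = 1/dₒ + 1/dᵢ, substituting dᵢ = m·dₒ gives 1/f = (1 + 1/m)/dₒ, hence dₒ = f·(1 + 1/m).
dₒ = 46.02 × (1 + 1/2.336) = 46.02 × 1.42808 ≈ 65.720 mm.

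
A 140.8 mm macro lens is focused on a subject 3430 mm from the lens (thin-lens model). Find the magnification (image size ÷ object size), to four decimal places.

0.0428×

Thin lens: 1/f = 1/dₒ + 1/dᵢ → 1/dᵢ = 1/140.8 − 1/3430 = 0.0068107 mm⁻¹, so dᵢ ≈ 146.8272 mm.
Magnification m = dᵢ/dₒ = 146.8272/3430 ≈ 0.04281.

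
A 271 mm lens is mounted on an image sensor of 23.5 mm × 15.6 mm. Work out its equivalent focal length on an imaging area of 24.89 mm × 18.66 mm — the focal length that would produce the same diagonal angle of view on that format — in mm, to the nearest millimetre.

Sensor diagonal = √(23.5² + 15.6²) = √795.6100 ≈ 28.2066 mm.
Sensor diagonal = √(24.89² + 18.66²) = √967.7077 ≈ 31.1080 mm.
Equal angle of view means equal diagonal/f ratio, so f₂ = f₁ · (diagonal₂/diagonal₁) = 271 × 31.1080/28.2066.
f₂ = 271 × 1.10286 ≈ 298.876 mm.

299 mm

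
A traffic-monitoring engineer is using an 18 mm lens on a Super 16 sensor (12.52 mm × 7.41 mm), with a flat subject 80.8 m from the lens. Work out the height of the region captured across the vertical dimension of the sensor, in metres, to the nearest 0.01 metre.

dₒ: 80.8 m = 80800 mm.
Similar triangles through the lens centre give W/dₒ = h/dᵢ; with 1/f = 1/dₒ + 1/dᵢ this gives W = h·(dₒ − f)/f.
W = 7.41 mm × (80800 − 18) / 18 = 7.41 × 4487.8889 ≈ 33255.257 mm = 33.2553 m.

33.26 m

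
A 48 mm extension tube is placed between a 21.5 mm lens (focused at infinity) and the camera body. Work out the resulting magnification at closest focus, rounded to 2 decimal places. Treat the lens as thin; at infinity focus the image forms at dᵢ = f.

The tube moves the image plane from f to f + e, so dᵢ = 21.5 + 48 = 69.5 mm. Focus is achieved when 1/f = 1/dₒ + 1/dᵢ, giving dₒ = 1/(1/f − 1/(f+e)).
Magnification m = dᵢ/dₒ = (f+e)·(1/f − 1/(f+e)) = e/f = 48/21.5 ≈ 2.2326.

2.23×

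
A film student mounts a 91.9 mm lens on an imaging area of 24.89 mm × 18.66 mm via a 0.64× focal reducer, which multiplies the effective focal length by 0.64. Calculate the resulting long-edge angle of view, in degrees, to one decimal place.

23.9°

Effective focal length f = 91.9 × 0.64 = 58.816 mm.
α = 2·arctan(24.89 / (2 × 58.816)) = 2·arctan(0.21159) ≈ 23.8942°.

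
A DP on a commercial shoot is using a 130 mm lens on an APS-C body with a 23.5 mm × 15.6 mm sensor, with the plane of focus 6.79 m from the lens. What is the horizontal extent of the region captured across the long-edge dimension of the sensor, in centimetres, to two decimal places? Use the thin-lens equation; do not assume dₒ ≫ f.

dₒ: 6.79 m = 6790 mm.
Similar triangles through the lens centre give W/dₒ = w/dᵢ; with 1/f = 1/dₒ + 1/dᵢ this gives W = w·(dₒ − f)/f.
W = 23.5 mm × (6790 − 130) / 130 = 23.5 × 51.2308 ≈ 1203.923 mm = 120.392 cm.

120.39 cm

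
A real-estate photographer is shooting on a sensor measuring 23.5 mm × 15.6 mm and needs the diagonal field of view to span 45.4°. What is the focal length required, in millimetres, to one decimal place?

33.7 mm

Sensor diagonal = √(23.5² + 15.6²) = √795.6100 ≈ 28.2066 mm.
From α = 2·arctan(d/2f) we get f = d / (2·tan(α/2)).
With d = 28.2066 mm and α/2 = 22.7°, tan(α/2) ≈ 0.41831, so f ≈ 28.2066 / 0.83662 ≈ 33.7150 mm.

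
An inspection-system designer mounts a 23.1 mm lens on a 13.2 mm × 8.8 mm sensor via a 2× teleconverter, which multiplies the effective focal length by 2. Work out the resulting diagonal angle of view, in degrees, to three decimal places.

19.485°

Effective focal length f = 23.1 × 2 = 46.2 mm.
Sensor diagonal = √(13.2² + 8.8²) = √251.6800 ≈ 15.8644 mm.
α = 2·arctan(15.864 / (2 × 46.2)) = 2·arctan(0.17169) ≈ 19.4846°.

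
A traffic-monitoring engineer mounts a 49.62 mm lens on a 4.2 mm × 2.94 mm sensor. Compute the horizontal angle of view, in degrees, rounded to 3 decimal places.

4.847°

Angle of view α = 2·arctan(w/2f) with w = 4.2 mm and f = 49.62 mm.
w/2f = 0.04232; arctan(0.04232) ≈ 2.4234°, so α ≈ 4.8468°.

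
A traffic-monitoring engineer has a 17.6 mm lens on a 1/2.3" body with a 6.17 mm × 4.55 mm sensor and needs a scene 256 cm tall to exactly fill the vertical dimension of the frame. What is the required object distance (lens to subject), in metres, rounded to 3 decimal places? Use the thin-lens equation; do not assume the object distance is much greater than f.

9.920 m

W: 256 cm = 2560 mm.
Magnification m = h/W = dᵢ/dₒ; combined with 1/f = 1/dₒ + 1/dᵢ this gives dₒ = f·(1 + W/h).
dₒ = 17.6 mm × (1 + 2560/4.55) = 17.6 × 563.6374 ≈ 9920.018 mm = 9.92002 m.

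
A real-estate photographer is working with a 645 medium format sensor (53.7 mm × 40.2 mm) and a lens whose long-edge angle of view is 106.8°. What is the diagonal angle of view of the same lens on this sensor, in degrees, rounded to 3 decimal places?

From the long-edge AOV: f = 53.7 / (2·tan(53.4°)) = 53.7 / 2.69300 ≈ 19.9406 mm.
Sensor diagonal = √(53.7² + 40.2²) = √4499.7300 ≈ 67.0800 mm.
Diagonal AOV = 2·arctan(67.0800 / (2 × 19.9406)) = 2·arctan(1.68200) ≈ 118.5344°.

118.534°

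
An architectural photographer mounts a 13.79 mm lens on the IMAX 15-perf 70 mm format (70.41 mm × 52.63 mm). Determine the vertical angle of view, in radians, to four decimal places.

2.1762 rad

Angle of view α = 2·arctan(h/2f) with h = 52.63 mm and f = 13.79 mm.
h/2f = 1.90827; arctan(1.90827) ≈ 1.0881 rad, so α ≈ 2.1762 rad.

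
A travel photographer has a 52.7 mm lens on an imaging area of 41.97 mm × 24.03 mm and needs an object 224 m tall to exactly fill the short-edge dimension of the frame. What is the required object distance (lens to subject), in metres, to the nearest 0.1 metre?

W: 224 m = 224000 mm.
Magnification m = h/W = dᵢ/dₒ; combined with 1/f = 1/dₒ + 1/dᵢ this gives dₒ = f·(1 + W/h).
dₒ = 52.7 mm × (1 + 224000/24.03) = 52.7 × 9322.6812 ≈ 491305.301 mm = 491.305 m.

491.3 m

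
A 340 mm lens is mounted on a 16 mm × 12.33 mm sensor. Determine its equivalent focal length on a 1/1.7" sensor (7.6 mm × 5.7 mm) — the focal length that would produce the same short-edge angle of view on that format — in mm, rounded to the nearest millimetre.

Equal angle of view means equal height/f ratio, so f₂ = f₁ · (height₂/height₁) = 340 × 5.7/12.33.
f₂ = 340 × 0.46229 ≈ 157.178 mm.

157 mm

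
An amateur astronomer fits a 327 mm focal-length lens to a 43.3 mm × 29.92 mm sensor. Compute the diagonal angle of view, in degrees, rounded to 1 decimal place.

9.2°

Sensor diagonal = √(43.3² + 29.92²) = √2770.0964 ≈ 52.6317 mm.
Angle of view α = 2·arctan(d/2f) with d = 52.6317 mm and f = 327 mm.
d/2f = 0.08048; arctan(0.08048) ≈ 4.6011°, so α ≈ 9.2021°.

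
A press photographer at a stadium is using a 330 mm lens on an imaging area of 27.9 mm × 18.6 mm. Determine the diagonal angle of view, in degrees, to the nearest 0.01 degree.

5.82°

Sensor diagonal = √(27.9² + 18.6²) = √1124.3700 ≈ 33.5316 mm.
Angle of view α = 2·arctan(d/2f) with d = 33.5316 mm and f = 330 mm.
d/2f = 0.05081; arctan(0.05081) ≈ 2.9084°, so α ≈ 5.8169°.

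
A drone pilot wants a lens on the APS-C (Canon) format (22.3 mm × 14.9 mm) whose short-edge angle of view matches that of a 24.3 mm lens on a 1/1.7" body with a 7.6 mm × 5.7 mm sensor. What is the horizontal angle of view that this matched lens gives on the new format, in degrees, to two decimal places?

19.91°

Equal short-edge AOV ⇒ f₂ = f₁ · 14.9/5.7 = 24.3 × 2.61404 ≈ 63.5211 mm.
Horizontal AOV on the new format = 2·arctan(22.3 / (2 × 63.5211)) = 2·arctan(0.17553) ≈ 19.9117°.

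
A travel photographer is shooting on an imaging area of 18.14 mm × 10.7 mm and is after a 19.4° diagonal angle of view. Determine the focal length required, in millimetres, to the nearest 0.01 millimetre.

Sensor diagonal = √(18.14² + 10.7²) = √443.5496 ≈ 21.0606 mm.
From α = 2·arctan(d/2f) we get f = d / (2·tan(α/2)).
With d = 21.0606 mm and α/2 = 9.7°, tan(α/2) ≈ 0.17093, so f ≈ 21.0606 / 0.34187 ≈ 61.6048 mm.

61.60 mm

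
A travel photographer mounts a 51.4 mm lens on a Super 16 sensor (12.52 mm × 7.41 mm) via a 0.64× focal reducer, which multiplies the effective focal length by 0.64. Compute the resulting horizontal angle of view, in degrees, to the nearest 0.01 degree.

21.55°

Effective focal length f = 51.4 × 0.64 = 32.896 mm.
α = 2·arctan(12.52 / (2 × 32.896)) = 2·arctan(0.19030) ≈ 21.5487°.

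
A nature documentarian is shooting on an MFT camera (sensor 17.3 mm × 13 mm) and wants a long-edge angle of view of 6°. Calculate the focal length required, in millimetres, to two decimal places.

From α = 2·arctan(w/2f) we get f = w / (2·tan(α/2)).
With w = 17.3 mm and α/2 = 3°, tan(α/2) ≈ 0.05241, so f ≈ 17.3 / 0.10482 ≈ 165.0518 mm.

165.05 mm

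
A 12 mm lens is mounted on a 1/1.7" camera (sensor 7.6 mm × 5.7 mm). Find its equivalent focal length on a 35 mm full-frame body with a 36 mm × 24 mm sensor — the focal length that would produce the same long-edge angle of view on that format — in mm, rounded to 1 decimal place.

Equal angle of view means equal width/f ratio, so f₂ = f₁ · (width₂/width₁) = 12 × 36/7.6.
f₂ = 12 × 4.73684 ≈ 56.842 mm.

56.8 mm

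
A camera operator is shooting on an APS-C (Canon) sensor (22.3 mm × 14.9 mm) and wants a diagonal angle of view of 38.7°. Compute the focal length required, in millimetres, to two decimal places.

Sensor diagonal = √(22.3² + 14.9²) = √719.3000 ≈ 26.8198 mm.
From α = 2·arctan(d/2f) we get f = d / (2·tan(α/2)).
With d = 26.8198 mm and α/2 = 19.35°, tan(α/2) ≈ 0.35118, so f ≈ 26.8198 / 0.70235 ≈ 38.1858 mm.

38.19 mm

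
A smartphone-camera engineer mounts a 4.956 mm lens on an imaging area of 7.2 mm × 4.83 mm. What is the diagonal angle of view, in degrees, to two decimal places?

Sensor diagonal = √(7.2² + 4.83²) = √75.1689 ≈ 8.6700 mm.
Angle of view α = 2·arctan(d/2f) with d = 8.6700 mm and f = 4.956 mm.
d/2f = 0.87470; arctan(0.87470) ≈ 41.1761°, so α ≈ 82.3522°.

82.35°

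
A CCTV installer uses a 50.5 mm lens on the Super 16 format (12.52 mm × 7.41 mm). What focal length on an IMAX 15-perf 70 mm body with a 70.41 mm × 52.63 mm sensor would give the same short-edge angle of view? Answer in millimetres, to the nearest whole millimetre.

359 mm

Equal angle of view means equal height/f ratio, so f₂ = f₁ · (height₂/height₁) = 50.5 × 52.63/7.41.
f₂ = 50.5 × 7.10256 ≈ 358.679 mm.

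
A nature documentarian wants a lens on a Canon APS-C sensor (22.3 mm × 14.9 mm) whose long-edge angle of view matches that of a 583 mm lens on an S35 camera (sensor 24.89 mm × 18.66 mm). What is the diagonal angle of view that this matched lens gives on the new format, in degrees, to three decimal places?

2.941°

Equal long-edge AOV ⇒ f₂ = f₁ · 22.3/24.89 = 583 × 0.89594 ≈ 522.3343 mm.
Sensor diagonal = √(22.3² + 14.9²) = √719.3000 ≈ 26.8198 mm.
Diagonal AOV on the new format = 2·arctan(26.8198 / (2 × 522.3343)) = 2·arctan(0.02567) ≈ 2.9413°.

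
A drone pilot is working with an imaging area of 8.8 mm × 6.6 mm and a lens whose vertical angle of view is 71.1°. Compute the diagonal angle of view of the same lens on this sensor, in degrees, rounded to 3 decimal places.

99.965°

From the vertical AOV: f = 6.6 / (2·tan(35.55°)) = 6.6 / 1.42922 ≈ 4.6179 mm.
Sensor diagonal = √(8.8² + 6.6²) = √121.0000 ≈ 11.0000 mm.
Diagonal AOV = 2·arctan(11.0000 / (2 × 4.6179)) = 2·arctan(1.19102) ≈ 99.9651°.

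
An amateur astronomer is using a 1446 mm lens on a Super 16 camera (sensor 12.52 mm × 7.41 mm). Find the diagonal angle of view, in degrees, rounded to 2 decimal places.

Sensor diagonal = √(12.52² + 7.41²) = √211.6585 ≈ 14.5485 mm.
Angle of view α = 2·arctan(d/2f) with d = 14.5485 mm and f = 1446 mm.
d/2f = 0.00503; arctan(0.00503) ≈ 0.2882°, so α ≈ 0.5765°.

0.58°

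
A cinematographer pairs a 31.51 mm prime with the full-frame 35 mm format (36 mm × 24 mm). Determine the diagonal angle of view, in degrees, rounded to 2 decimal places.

68.94°

Sensor diagonal = √(36² + 24²) = √1872.0000 ≈ 43.2666 mm.
Angle of view α = 2·arctan(d/2f) with d = 43.2666 mm and f = 31.51 mm.
d/2f = 0.68655; arctan(0.68655) ≈ 34.4717°, so α ≈ 68.9434°.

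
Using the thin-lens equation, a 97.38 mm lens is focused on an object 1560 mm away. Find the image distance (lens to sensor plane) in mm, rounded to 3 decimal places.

103.863 mm

1/dᵢ = 1/f − 1/dₒ = 1/97.38 − 1/1560 = 0.0096280 mm⁻¹.
dᵢ = 1/0.0096280 ≈ 103.8635 mm.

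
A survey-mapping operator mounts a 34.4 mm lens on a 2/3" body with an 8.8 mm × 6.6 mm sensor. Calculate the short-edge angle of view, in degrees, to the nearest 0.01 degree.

10.96°

Angle of view α = 2·arctan(h/2f) with h = 6.6 mm and f = 34.4 mm.
h/2f = 0.09593; arctan(0.09593) ≈ 5.4796°, so α ≈ 10.9593°.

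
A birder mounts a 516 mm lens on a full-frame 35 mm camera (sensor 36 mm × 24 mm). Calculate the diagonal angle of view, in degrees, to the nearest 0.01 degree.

Sensor diagonal = √(36² + 24²) = √1872.0000 ≈ 43.2666 mm.
Angle of view α = 2·arctan(d/2f) with d = 43.2666 mm and f = 516 mm.
d/2f = 0.04193; arctan(0.04193) ≈ 2.4007°, so α ≈ 4.8014°.

4.80°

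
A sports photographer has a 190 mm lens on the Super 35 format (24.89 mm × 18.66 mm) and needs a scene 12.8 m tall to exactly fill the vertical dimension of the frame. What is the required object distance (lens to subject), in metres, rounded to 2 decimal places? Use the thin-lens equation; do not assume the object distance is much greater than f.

W: 12.8 m = 12800 mm.
Magnification m = h/W = dᵢ/dₒ; combined with 1/f = 1/dₒ + 1/dᵢ this gives dₒ = f·(1 + W/h).
dₒ = 190 mm × (1 + 12800/18.66) = 190 × 686.9593 ≈ 130522.262 mm = 130.522 m.

130.52 m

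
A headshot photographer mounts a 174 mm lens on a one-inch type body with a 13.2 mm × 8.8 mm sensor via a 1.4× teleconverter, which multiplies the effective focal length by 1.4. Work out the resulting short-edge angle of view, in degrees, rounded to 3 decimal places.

Effective focal length f = 174 × 1.4 = 243.6 mm.
α = 2·arctan(8.8 / (2 × 243.6)) = 2·arctan(0.01806) ≈ 2.0696°.

2.070°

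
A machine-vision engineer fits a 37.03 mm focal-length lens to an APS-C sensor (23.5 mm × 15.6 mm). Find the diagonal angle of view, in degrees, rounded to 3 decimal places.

41.700°

Sensor diagonal = √(23.5² + 15.6²) = √795.6100 ≈ 28.2066 mm.
Angle of view α = 2·arctan(d/2f) with d = 28.2066 mm and f = 37.03 mm.
d/2f = 0.38086; arctan(0.38086) ≈ 20.8499°, so α ≈ 41.6998°.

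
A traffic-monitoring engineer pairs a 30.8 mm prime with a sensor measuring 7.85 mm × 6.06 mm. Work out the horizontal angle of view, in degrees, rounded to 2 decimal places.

Angle of view α = 2·arctan(w/2f) with w = 7.85 mm and f = 30.8 mm.
w/2f = 0.12744; arctan(0.12744) ≈ 7.2623°, so α ≈ 14.5247°.

14.52°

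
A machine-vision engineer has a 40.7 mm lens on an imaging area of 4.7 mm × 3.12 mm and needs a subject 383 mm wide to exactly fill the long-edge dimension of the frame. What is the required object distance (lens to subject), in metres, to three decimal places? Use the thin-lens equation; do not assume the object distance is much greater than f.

3.357 m

Magnification m = w/W = dᵢ/dₒ; combined with 1/f = 1/dₒ + 1/dᵢ this gives dₒ = f·(1 + W/w).
dₒ = 40.7 mm × (1 + 383/4.7) = 40.7 × 82.4894 ≈ 3357.317 mm = 3.35732 m.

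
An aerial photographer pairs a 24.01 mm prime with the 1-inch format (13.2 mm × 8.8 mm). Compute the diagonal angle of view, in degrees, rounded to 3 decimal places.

36.564°

Sensor diagonal = √(13.2² + 8.8²) = √251.6800 ≈ 15.8644 mm.
Angle of view α = 2·arctan(d/2f) with d = 15.8644 mm and f = 24.01 mm.
d/2f = 0.33037; arctan(0.33037) ≈ 18.2821°, so α ≈ 36.5641°.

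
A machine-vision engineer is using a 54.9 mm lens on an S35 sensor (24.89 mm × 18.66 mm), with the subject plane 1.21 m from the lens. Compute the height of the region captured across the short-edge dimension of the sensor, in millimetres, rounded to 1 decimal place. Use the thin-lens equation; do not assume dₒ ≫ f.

392.6 mm

dₒ: 1.21 m = 1210 mm.
Similar triangles through the lens centre give W/dₒ = h/dᵢ; with 1/f = 1/dₒ + 1/dᵢ this gives W = h·(dₒ − f)/f.
W = 18.66 mm × (1210 − 54.9) / 54.9 = 18.66 × 21.0401 ≈ 392.608 mm.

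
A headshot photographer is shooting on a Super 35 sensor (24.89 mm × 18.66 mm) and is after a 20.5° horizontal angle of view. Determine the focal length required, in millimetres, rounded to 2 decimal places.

68.82 mm

From α = 2·arctan(w/2f) we get f = w / (2·tan(α/2)).
With w = 24.89 mm and α/2 = 10.25°, tan(α/2) ≈ 0.18083, so f ≈ 24.89 / 0.36166 ≈ 68.8218 mm.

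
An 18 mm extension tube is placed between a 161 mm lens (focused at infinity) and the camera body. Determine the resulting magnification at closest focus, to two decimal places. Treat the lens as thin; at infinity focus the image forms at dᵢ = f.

0.11×

The tube moves the image plane from f to f + e, so dᵢ = 161 + 18 = 179 mm. Focus is achieved when 1/f = 1/dₒ + 1/dᵢ, giving dₒ = 1/(1/f − 1/(f+e)).
Magnification m = dᵢ/dₒ = (f+e)·(1/f − 1/(f+e)) = e/f = 18/161 ≈ 0.1118.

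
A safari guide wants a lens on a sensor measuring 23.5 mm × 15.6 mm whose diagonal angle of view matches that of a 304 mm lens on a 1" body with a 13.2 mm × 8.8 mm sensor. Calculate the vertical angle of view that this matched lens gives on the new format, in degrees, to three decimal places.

1.654°

Sensor diagonal = √(13.2² + 8.8²) = √251.6800 ≈ 15.8644 mm.
Sensor diagonal = √(23.5² + 15.6²) = √795.6100 ≈ 28.2066 mm.
Equal diagonal AOV ⇒ f₂ = f₁ · 28.2066/15.8644 = 304 × 1.77798 ≈ 540.5045 mm.
Vertical AOV on the new format = 2·arctan(15.6 / (2 × 540.5045)) = 2·arctan(0.01443) ≈ 1.6536°.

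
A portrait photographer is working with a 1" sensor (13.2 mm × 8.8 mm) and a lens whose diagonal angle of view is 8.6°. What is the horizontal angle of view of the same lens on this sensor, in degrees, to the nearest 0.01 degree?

Sensor diagonal = √(13.2² + 8.8²) = √251.6800 ≈ 15.8644 mm.
From the diagonal AOV: f = 15.8644 / (2·tan(4.3°)) = 15.8644 / 0.15038 ≈ 105.4951 mm.
Horizontal AOV = 2·arctan(13.2 / (2 × 105.4951)) = 2·arctan(0.06256) ≈ 7.1598°.

7.16°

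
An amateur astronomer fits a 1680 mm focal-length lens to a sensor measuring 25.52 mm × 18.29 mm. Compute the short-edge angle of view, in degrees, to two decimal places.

Angle of view α = 2·arctan(h/2f) with h = 18.29 mm and f = 1680 mm.
h/2f = 0.00544; arctan(0.00544) ≈ 0.3119°, so α ≈ 0.6238°.

0.62°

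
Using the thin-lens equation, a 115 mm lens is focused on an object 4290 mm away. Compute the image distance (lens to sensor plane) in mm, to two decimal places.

118.17 mm

1/dᵢ = 1/f − 1/dₒ = 1/115 − 1/4290 = 0.0084626 mm⁻¹.
dᵢ = 1/0.0084626 ≈ 118.1677 mm.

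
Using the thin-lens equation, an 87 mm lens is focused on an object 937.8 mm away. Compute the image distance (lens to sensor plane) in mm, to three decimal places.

1/dᵢ = 1/f − 1/dₒ = 1/87 − 1/937.8 = 0.0104279 mm⁻¹.
dᵢ = 1/0.0104279 ≈ 95.8963 mm.

95.896 mm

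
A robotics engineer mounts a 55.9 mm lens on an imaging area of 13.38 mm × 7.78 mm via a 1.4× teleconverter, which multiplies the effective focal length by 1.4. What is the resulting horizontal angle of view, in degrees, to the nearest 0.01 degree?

9.77°

Effective focal length f = 55.9 × 1.4 = 78.26 mm.
α = 2·arctan(13.38 / (2 × 78.26)) = 2·arctan(0.08548) ≈ 9.7720°.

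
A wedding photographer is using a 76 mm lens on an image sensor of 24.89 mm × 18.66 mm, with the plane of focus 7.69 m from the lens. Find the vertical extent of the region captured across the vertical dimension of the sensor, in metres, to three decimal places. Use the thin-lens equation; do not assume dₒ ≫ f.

dₒ: 7.69 m = 7690 mm.
Similar triangles through the lens centre give W/dₒ = h/dᵢ; with 1/f = 1/dₒ + 1/dᵢ this gives W = h·(dₒ − f)/f.
W = 18.66 mm × (7690 − 76) / 76 = 18.66 × 100.1842 ≈ 1869.437 mm = 1.86944 m.

1.869 m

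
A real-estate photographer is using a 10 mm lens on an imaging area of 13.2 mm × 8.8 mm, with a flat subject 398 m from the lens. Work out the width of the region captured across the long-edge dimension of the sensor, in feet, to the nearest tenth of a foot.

1723.6 ft

dₒ: 398 m = 398000 mm.
Similar triangles through the lens centre give W/dₒ = w/dᵢ; with 1/f = 1/dₒ + 1/dᵢ this gives W = w·(dₒ − f)/f.
W = 13.2 mm × (398000 − 10) / 10 = 13.2 × 39799.0000 ≈ 525346.800 mm = 525346.800/304.8 ft = 1723.58 ft.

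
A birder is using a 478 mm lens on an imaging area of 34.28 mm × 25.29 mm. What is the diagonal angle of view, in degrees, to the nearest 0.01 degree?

5.10°

Sensor diagonal = √(34.28² + 25.29²) = √1814.7025 ≈ 42.5993 mm.
Angle of view α = 2·arctan(d/2f) with d = 42.5993 mm and f = 478 mm.
d/2f = 0.04456; arctan(0.04456) ≈ 2.5514°, so α ≈ 5.1028°.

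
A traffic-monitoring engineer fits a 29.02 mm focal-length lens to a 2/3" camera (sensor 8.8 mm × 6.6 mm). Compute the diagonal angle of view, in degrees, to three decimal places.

Sensor diagonal = √(8.8² + 6.6²) = √121.0000 ≈ 11.0000 mm.
Angle of view α = 2·arctan(d/2f) with d = 11.0000 mm and f = 29.02 mm.
d/2f = 0.18952; arctan(0.18952) ≈ 10.7317°, so α ≈ 21.4633°.

21.463°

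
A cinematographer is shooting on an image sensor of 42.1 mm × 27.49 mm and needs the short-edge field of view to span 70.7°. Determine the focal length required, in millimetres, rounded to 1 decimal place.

19.4 mm

From α = 2·arctan(h/2f) we get f = h / (2·tan(α/2)).
With h = 27.49 mm and α/2 = 35.35°, tan(α/2) ≈ 0.70935, so f ≈ 27.49 / 1.41870 ≈ 19.3769 mm.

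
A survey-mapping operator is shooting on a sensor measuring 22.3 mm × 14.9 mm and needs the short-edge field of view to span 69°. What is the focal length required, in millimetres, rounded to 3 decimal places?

10.840 mm

From α = 2·arctan(h/2f) we get f = h / (2·tan(α/2)).
With h = 14.9 mm and α/2 = 34.5°, tan(α/2) ≈ 0.68728, so f ≈ 14.9 / 1.37456 ≈ 10.8398 mm.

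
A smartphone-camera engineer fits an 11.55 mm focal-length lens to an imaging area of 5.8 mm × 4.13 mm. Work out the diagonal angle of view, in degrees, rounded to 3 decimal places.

Sensor diagonal = √(5.8² + 4.13²) = √50.6969 ≈ 7.1202 mm.
Angle of view α = 2·arctan(d/2f) with d = 7.1202 mm and f = 11.55 mm.
d/2f = 0.30823; arctan(0.30823) ≈ 17.1310°, so α ≈ 34.2620°.

34.262°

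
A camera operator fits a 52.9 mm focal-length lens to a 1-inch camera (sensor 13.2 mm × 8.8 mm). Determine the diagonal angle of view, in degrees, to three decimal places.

Sensor diagonal = √(13.2² + 8.8²) = √251.6800 ≈ 15.8644 mm.
Angle of view α = 2·arctan(d/2f) with d = 15.8644 mm and f = 52.9 mm.
d/2f = 0.14995; arctan(0.14995) ≈ 8.5278°, so α ≈ 17.0556°.

17.056°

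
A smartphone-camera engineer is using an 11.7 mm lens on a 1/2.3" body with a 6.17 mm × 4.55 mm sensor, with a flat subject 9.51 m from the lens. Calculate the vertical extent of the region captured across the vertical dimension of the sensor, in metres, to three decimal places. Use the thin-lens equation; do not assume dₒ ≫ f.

dₒ: 9.51 m = 9510 mm.
Similar triangles through the lens centre give W/dₒ = h/dᵢ; with 1/f = 1/dₒ + 1/dᵢ this gives W = h·(dₒ − f)/f.
W = 4.55 mm × (9510 − 11.7) / 11.7 = 4.55 × 811.8205 ≈ 3693.783 mm = 3.69378 m.

3.694 m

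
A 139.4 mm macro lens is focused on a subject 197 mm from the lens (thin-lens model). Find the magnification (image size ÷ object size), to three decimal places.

2.420×

Thin lens: 1/f = 1/dₒ + 1/dᵢ → 1/dᵢ = 1/139.4 − 1/197 = 0.0020975 mm⁻¹, so dᵢ ≈ 476.7674 mm.
Magnification m = dᵢ/dₒ = 476.7674/197 ≈ 2.42014.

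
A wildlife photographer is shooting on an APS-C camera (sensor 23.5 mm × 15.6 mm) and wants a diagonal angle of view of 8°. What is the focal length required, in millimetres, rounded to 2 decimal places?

201.69 mm

Sensor diagonal = √(23.5² + 15.6²) = √795.6100 ≈ 28.2066 mm.
From α = 2·arctan(d/2f) we get f = d / (2·tan(α/2)).
With d = 28.2066 mm and α/2 = 4°, tan(α/2) ≈ 0.06993, so f ≈ 28.2066 / 0.13985 ≈ 201.6863 mm.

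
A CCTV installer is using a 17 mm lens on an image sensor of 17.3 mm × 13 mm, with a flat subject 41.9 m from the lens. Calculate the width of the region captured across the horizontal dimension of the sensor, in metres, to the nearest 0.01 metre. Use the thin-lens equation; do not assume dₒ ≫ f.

dₒ: 41.9 m = 41900 mm.
Similar triangles through the lens centre give W/dₒ = w/dᵢ; with 1/f = 1/dₒ + 1/dᵢ this gives W = w·(dₒ − f)/f.
W = 17.3 mm × (41900 − 17) / 17 = 17.3 × 2463.7059 ≈ 42622.112 mm = 42.6221 m.

42.62 m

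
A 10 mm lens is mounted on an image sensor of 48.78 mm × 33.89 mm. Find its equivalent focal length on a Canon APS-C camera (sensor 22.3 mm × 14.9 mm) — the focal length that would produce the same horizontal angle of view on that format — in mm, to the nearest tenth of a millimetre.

4.6 mm

Equal angle of view means equal width/f ratio, so f₂ = f₁ · (width₂/width₁) = 10 × 22.3/48.78.
f₂ = 10 × 0.45715 ≈ 4.572 mm.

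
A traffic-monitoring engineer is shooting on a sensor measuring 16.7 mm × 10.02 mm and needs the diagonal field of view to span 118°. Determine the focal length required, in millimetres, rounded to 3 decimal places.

5.851 mm

Sensor diagonal = √(16.7² + 10.02²) = √379.2904 ≈ 19.4754 mm.
From α = 2·arctan(d/2f) we get f = d / (2·tan(α/2)).
With d = 19.4754 mm and α/2 = 59°, tan(α/2) ≈ 1.66428, so f ≈ 19.4754 / 3.32856 ≈ 5.8510 mm.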